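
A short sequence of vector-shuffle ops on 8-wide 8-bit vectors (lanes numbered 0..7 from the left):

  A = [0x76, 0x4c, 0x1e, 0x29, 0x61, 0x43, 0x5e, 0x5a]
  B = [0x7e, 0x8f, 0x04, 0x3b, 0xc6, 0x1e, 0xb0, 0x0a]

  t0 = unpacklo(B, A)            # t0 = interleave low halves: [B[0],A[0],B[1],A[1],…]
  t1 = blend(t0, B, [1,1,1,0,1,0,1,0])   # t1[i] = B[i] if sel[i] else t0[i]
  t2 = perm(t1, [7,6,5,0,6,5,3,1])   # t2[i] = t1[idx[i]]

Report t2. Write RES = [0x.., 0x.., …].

  t0: 7e 76 8f 4c 04 1e 3b 29
  t1: 7e 8f 04 4c c6 1e b0 29
  t2: 29 b0 1e 7e b0 1e 4c 8f

RES = [0x29, 0xb0, 0x1e, 0x7e, 0xb0, 0x1e, 0x4c, 0x8f]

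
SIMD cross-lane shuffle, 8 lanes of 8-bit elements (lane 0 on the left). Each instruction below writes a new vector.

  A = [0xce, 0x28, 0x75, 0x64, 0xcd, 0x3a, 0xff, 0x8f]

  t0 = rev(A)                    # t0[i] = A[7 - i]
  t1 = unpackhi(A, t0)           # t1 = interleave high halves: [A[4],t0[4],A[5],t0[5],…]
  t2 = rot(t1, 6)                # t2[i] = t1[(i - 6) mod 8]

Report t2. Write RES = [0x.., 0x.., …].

  t0: 8f ff 3a cd 64 75 28 ce
  t1: cd 64 3a 75 ff 28 8f ce
  t2: 3a 75 ff 28 8f ce cd 64

RES = [0x3a, 0x75, 0xff, 0x28, 0x8f, 0xce, 0xcd, 0x64]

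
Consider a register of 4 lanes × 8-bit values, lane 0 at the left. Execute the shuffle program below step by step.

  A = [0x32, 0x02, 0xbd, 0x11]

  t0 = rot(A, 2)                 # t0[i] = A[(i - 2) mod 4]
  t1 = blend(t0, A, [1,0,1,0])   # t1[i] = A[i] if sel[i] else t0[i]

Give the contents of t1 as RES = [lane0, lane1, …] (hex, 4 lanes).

RES = [0x32, 0x11, 0xbd, 0x02]

→ t0 |bd|11|32|02|
→ t1 |32|11|bd|02|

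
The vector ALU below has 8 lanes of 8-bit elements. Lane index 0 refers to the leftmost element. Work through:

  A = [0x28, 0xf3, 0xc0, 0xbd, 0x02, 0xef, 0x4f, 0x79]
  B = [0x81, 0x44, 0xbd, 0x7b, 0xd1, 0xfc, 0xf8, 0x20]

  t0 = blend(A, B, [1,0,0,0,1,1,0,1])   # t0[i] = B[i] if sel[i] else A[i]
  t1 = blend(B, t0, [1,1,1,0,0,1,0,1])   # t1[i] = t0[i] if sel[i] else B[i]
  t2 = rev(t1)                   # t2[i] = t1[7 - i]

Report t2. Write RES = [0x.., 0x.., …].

RES = [0x20, 0xf8, 0xfc, 0xd1, 0x7b, 0xc0, 0xf3, 0x81]

t0 = [0x81, 0xf3, 0xc0, 0xbd, 0xd1, 0xfc, 0x4f, 0x20]
t1 = [0x81, 0xf3, 0xc0, 0x7b, 0xd1, 0xfc, 0xf8, 0x20]
t2 = [0x20, 0xf8, 0xfc, 0xd1, 0x7b, 0xc0, 0xf3, 0x81]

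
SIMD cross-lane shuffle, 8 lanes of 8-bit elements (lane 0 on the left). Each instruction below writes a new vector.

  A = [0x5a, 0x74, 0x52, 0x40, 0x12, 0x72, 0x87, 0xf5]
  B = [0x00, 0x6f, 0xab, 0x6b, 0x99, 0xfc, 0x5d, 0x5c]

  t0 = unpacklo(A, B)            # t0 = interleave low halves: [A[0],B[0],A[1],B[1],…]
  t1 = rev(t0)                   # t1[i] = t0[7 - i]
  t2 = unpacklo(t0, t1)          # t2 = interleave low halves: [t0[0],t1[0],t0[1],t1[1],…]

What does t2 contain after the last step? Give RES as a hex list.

RES = [0x5a, 0x6b, 0x00, 0x40, 0x74, 0xab, 0x6f, 0x52]

  t0: 5a 00 74 6f 52 ab 40 6b
  t1: 6b 40 ab 52 6f 74 00 5a
  t2: 5a 6b 00 40 74 ab 6f 52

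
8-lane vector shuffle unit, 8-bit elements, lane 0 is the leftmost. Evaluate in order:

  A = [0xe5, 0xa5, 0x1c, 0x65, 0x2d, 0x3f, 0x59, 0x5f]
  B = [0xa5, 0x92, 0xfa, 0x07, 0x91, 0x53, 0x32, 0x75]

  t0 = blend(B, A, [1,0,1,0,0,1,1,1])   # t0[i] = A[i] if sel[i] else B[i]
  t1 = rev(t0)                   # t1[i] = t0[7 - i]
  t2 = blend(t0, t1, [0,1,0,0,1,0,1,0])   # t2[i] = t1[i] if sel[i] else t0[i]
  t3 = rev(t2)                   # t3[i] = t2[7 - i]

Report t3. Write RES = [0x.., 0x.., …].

→ t0 |e5|92|1c|07|91|3f|59|5f|
→ t1 |5f|59|3f|91|07|1c|92|e5|
→ t2 |e5|59|1c|07|07|3f|92|5f|
→ t3 |5f|92|3f|07|07|1c|59|e5|

RES = [ 0x5f  0x92  0x3f  0x07  0x07  0x1c  0x59  0xe5 ]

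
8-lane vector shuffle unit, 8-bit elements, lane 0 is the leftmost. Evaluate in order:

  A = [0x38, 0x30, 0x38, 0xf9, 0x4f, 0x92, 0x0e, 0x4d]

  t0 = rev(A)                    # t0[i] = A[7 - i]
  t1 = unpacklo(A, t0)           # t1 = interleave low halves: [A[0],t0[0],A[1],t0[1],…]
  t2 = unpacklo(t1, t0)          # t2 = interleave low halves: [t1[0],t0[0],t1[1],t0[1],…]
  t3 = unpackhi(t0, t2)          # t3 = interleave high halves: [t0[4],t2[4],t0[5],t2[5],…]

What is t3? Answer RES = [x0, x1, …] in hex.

t0 = [0x4d, 0x0e, 0x92, 0x4f, 0xf9, 0x38, 0x30, 0x38]
t1 = [0x38, 0x4d, 0x30, 0x0e, 0x38, 0x92, 0xf9, 0x4f]
t2 = [0x38, 0x4d, 0x4d, 0x0e, 0x30, 0x92, 0x0e, 0x4f]
t3 = [0xf9, 0x30, 0x38, 0x92, 0x30, 0x0e, 0x38, 0x4f]

RES = [0xf9, 0x30, 0x38, 0x92, 0x30, 0x0e, 0x38, 0x4f]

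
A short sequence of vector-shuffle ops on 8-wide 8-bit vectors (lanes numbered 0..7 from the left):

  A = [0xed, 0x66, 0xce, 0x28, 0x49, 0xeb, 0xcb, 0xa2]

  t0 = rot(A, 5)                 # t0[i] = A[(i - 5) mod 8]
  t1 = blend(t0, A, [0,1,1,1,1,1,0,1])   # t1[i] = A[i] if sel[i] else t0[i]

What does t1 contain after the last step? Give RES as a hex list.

RES = [0x28, 0x66, 0xce, 0x28, 0x49, 0xeb, 0x66, 0xa2]

  t0: 28 49 eb cb a2 ed 66 ce
  t1: 28 66 ce 28 49 eb 66 a2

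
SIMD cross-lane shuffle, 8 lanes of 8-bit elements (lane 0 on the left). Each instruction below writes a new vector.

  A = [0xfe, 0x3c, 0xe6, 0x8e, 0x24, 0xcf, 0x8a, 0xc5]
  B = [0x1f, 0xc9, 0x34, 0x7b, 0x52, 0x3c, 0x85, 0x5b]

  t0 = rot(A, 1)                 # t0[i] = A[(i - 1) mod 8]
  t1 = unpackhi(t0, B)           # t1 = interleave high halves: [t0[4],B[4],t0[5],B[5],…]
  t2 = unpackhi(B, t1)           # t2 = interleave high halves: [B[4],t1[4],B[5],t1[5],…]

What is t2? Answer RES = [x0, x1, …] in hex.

  t0: c5 fe 3c e6 8e 24 cf 8a
  t1: 8e 52 24 3c cf 85 8a 5b
  t2: 52 cf 3c 85 85 8a 5b 5b

RES = [0x52, 0xcf, 0x3c, 0x85, 0x85, 0x8a, 0x5b, 0x5b]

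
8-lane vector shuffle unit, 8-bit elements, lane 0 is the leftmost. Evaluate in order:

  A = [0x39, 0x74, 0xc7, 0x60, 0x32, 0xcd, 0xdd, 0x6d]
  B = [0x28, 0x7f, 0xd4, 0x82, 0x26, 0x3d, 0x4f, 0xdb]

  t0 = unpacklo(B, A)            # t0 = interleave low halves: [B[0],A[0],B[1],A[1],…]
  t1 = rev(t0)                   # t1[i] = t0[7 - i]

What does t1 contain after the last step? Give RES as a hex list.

t0 = [0x28, 0x39, 0x7f, 0x74, 0xd4, 0xc7, 0x82, 0x60]
t1 = [0x60, 0x82, 0xc7, 0xd4, 0x74, 0x7f, 0x39, 0x28]

RES = [ 0x60  0x82  0xc7  0xd4  0x74  0x7f  0x39  0x28 ]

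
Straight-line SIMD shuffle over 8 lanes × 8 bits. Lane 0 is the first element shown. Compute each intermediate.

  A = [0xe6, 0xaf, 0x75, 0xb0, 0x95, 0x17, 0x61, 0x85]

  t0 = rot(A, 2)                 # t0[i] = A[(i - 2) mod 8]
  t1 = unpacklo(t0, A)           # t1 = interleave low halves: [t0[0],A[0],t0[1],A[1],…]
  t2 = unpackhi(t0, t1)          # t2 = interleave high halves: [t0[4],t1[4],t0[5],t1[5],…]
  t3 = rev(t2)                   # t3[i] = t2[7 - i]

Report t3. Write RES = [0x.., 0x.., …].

→ t0 |61|85|e6|af|75|b0|95|17|
→ t1 |61|e6|85|af|e6|75|af|b0|
→ t2 |75|e6|b0|75|95|af|17|b0|
→ t3 |b0|17|af|95|75|b0|e6|75|

RES = [ 0xb0  0x17  0xaf  0x95  0x75  0xb0  0xe6  0x75 ]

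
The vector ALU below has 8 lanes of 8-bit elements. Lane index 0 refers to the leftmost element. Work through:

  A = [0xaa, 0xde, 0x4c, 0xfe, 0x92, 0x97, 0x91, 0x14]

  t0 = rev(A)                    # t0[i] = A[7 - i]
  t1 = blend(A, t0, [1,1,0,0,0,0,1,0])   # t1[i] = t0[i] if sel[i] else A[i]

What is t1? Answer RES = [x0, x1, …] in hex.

  t0: 14 91 97 92 fe 4c de aa
  t1: 14 91 4c fe 92 97 de 14

RES = [ 0x14  0x91  0x4c  0xfe  0x92  0x97  0xde  0x14 ]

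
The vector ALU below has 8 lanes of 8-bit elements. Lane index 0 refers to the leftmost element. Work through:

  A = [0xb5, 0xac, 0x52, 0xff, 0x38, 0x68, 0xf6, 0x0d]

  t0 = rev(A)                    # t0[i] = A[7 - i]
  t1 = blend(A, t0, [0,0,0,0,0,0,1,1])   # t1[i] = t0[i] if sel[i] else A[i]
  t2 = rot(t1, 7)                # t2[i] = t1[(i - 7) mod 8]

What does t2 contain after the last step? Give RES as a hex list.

  t0: 0d f6 68 38 ff 52 ac b5
  t1: b5 ac 52 ff 38 68 ac b5
  t2: ac 52 ff 38 68 ac b5 b5

RES = [ 0xac  0x52  0xff  0x38  0x68  0xac  0xb5  0xb5 ]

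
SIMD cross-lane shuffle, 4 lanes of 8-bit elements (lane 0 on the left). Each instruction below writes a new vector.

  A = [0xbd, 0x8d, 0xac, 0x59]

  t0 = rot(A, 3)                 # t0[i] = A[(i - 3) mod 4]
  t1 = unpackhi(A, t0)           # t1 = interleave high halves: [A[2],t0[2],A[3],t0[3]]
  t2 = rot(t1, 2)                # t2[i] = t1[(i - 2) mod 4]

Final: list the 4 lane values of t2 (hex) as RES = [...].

→ t0 |8d|ac|59|bd|
→ t1 |ac|59|59|bd|
→ t2 |59|bd|ac|59|

RES = [0x59, 0xbd, 0xac, 0x59]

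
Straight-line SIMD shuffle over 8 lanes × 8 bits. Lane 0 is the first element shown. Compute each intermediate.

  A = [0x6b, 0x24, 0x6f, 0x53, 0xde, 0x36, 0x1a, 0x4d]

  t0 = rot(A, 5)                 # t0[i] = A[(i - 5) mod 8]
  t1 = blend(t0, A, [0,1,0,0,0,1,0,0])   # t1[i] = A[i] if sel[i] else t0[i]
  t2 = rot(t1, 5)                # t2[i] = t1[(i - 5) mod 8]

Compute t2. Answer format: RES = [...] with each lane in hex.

RES = [ 0x1a  0x4d  0x36  0x24  0x6f  0x53  0x24  0x36 ]

t0 = [0x53, 0xde, 0x36, 0x1a, 0x4d, 0x6b, 0x24, 0x6f]
t1 = [0x53, 0x24, 0x36, 0x1a, 0x4d, 0x36, 0x24, 0x6f]
t2 = [0x1a, 0x4d, 0x36, 0x24, 0x6f, 0x53, 0x24, 0x36]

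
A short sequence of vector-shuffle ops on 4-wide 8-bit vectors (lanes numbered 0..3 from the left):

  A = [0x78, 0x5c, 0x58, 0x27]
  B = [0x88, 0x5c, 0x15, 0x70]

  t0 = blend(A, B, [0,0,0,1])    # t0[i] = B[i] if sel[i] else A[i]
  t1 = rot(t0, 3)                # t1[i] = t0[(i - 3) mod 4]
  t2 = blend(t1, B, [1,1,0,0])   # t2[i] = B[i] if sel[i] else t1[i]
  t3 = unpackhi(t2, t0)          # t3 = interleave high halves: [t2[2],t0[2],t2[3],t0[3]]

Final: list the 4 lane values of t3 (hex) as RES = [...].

  t0: 78 5c 58 70
  t1: 5c 58 70 78
  t2: 88 5c 70 78
  t3: 70 58 78 70

RES = [ 0x70  0x58  0x78  0x70 ]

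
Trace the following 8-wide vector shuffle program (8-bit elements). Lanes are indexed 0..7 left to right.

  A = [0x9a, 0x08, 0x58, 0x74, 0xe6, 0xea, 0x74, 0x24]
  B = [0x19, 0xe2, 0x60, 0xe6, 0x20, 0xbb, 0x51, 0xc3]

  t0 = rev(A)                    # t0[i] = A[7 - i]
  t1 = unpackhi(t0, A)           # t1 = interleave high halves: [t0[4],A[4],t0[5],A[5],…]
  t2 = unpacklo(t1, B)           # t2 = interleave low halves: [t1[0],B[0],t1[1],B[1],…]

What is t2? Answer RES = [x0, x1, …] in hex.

  t0: 24 74 ea e6 74 58 08 9a
  t1: 74 e6 58 ea 08 74 9a 24
  t2: 74 19 e6 e2 58 60 ea e6

RES = [ 0x74  0x19  0xe6  0xe2  0x58  0x60  0xea  0xe6 ]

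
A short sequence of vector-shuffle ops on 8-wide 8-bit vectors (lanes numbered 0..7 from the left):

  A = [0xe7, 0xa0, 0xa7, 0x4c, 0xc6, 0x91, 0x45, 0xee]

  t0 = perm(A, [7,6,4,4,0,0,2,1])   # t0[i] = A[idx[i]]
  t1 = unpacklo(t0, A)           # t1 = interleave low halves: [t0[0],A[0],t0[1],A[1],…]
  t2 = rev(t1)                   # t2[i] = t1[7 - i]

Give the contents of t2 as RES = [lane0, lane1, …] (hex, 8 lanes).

RES = [0x4c, 0xc6, 0xa7, 0xc6, 0xa0, 0x45, 0xe7, 0xee]

t0 = [0xee, 0x45, 0xc6, 0xc6, 0xe7, 0xe7, 0xa7, 0xa0]
t1 = [0xee, 0xe7, 0x45, 0xa0, 0xc6, 0xa7, 0xc6, 0x4c]
t2 = [0x4c, 0xc6, 0xa7, 0xc6, 0xa0, 0x45, 0xe7, 0xee]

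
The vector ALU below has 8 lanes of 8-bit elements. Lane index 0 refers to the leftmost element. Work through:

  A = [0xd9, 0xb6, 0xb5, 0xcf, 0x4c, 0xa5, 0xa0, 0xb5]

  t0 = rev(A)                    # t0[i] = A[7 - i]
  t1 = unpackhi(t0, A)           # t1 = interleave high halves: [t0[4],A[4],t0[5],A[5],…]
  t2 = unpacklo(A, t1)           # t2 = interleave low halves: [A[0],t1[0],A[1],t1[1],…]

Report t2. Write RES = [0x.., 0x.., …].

→ t0 |b5|a0|a5|4c|cf|b5|b6|d9|
→ t1 |cf|4c|b5|a5|b6|a0|d9|b5|
→ t2 |d9|cf|b6|4c|b5|b5|cf|a5|

RES = [ 0xd9  0xcf  0xb6  0x4c  0xb5  0xb5  0xcf  0xa5 ]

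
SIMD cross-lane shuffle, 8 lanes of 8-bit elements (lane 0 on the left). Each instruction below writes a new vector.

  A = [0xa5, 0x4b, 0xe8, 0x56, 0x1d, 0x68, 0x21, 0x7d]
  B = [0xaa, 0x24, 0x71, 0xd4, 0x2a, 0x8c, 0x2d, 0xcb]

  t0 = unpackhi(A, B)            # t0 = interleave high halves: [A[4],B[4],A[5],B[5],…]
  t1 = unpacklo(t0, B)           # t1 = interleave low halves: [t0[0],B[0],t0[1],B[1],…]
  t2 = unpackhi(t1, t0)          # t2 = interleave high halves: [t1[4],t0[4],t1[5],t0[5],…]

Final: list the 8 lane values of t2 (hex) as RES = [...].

→ t0 |1d|2a|68|8c|21|2d|7d|cb|
→ t1 |1d|aa|2a|24|68|71|8c|d4|
→ t2 |68|21|71|2d|8c|7d|d4|cb|

RES = [0x68, 0x21, 0x71, 0x2d, 0x8c, 0x7d, 0xd4, 0xcb]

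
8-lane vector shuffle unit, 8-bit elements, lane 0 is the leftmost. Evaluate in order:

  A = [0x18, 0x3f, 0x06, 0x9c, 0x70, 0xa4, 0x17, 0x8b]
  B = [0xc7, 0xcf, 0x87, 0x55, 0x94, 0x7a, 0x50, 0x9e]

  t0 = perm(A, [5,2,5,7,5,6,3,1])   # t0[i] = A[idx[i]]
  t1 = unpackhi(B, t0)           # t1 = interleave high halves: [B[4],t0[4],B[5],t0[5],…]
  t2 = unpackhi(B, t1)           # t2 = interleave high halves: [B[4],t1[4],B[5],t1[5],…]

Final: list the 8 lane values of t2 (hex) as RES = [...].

t0 = [0xa4, 0x06, 0xa4, 0x8b, 0xa4, 0x17, 0x9c, 0x3f]
t1 = [0x94, 0xa4, 0x7a, 0x17, 0x50, 0x9c, 0x9e, 0x3f]
t2 = [0x94, 0x50, 0x7a, 0x9c, 0x50, 0x9e, 0x9e, 0x3f]

RES = [ 0x94  0x50  0x7a  0x9c  0x50  0x9e  0x9e  0x3f ]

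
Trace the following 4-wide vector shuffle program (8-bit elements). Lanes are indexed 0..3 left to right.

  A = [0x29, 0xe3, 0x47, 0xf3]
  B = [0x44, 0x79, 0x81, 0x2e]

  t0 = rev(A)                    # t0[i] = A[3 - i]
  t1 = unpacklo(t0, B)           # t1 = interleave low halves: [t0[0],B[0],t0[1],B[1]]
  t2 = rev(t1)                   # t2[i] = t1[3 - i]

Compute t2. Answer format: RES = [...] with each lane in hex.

t0 = [0xf3, 0x47, 0xe3, 0x29]
t1 = [0xf3, 0x44, 0x47, 0x79]
t2 = [0x79, 0x47, 0x44, 0xf3]

RES = [ 0x79  0x47  0x44  0xf3 ]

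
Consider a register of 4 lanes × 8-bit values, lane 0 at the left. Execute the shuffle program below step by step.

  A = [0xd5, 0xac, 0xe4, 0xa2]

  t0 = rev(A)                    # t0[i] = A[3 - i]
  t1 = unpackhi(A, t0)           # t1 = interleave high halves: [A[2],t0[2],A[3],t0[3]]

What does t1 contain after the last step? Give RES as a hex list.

RES = [0xe4, 0xac, 0xa2, 0xd5]

→ t0 |a2|e4|ac|d5|
→ t1 |e4|ac|a2|d5|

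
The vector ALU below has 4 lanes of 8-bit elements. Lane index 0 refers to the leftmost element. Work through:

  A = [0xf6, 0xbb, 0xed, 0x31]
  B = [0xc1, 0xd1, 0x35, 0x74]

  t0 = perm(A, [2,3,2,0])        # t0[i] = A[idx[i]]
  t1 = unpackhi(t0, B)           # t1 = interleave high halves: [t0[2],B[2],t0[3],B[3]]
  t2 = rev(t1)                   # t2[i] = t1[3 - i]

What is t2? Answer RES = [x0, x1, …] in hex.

t0 = [0xed, 0x31, 0xed, 0xf6]
t1 = [0xed, 0x35, 0xf6, 0x74]
t2 = [0x74, 0xf6, 0x35, 0xed]

RES = [0x74, 0xf6, 0x35, 0xed]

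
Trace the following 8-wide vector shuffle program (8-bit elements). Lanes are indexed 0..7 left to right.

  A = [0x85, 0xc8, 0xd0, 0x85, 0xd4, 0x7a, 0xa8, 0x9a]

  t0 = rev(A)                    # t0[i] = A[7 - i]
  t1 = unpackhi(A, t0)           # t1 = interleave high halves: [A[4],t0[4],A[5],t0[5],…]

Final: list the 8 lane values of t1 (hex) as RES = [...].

  t0: 9a a8 7a d4 85 d0 c8 85
  t1: d4 85 7a d0 a8 c8 9a 85

RES = [ 0xd4  0x85  0x7a  0xd0  0xa8  0xc8  0x9a  0x85 ]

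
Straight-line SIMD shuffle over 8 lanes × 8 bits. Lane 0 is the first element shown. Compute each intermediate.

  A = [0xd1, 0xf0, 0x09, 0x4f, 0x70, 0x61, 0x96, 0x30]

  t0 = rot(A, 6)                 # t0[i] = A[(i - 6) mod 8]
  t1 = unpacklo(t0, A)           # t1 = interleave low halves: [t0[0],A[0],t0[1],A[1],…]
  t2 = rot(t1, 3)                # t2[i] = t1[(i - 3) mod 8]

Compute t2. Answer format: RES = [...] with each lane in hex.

RES = [ 0x09  0x61  0x4f  0x09  0xd1  0x4f  0xf0  0x70 ]

→ t0 |09|4f|70|61|96|30|d1|f0|
→ t1 |09|d1|4f|f0|70|09|61|4f|
→ t2 |09|61|4f|09|d1|4f|f0|70|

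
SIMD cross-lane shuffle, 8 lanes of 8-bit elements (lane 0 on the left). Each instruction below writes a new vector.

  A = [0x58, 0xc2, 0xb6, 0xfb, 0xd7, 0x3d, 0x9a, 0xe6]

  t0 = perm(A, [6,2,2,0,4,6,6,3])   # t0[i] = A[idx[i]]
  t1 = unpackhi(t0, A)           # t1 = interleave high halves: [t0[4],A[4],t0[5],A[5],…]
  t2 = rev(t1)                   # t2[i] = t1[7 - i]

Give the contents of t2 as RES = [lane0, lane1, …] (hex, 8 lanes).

RES = [0xe6, 0xfb, 0x9a, 0x9a, 0x3d, 0x9a, 0xd7, 0xd7]

→ t0 |9a|b6|b6|58|d7|9a|9a|fb|
→ t1 |d7|d7|9a|3d|9a|9a|fb|e6|
→ t2 |e6|fb|9a|9a|3d|9a|d7|d7|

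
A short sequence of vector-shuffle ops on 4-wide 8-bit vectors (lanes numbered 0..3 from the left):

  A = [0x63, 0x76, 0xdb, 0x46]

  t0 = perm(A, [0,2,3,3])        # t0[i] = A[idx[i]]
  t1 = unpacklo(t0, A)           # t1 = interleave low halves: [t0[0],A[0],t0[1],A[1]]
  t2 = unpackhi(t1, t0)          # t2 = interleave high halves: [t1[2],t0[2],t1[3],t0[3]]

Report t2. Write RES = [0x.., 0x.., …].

  t0: 63 db 46 46
  t1: 63 63 db 76
  t2: db 46 76 46

RES = [0xdb, 0x46, 0x76, 0x46]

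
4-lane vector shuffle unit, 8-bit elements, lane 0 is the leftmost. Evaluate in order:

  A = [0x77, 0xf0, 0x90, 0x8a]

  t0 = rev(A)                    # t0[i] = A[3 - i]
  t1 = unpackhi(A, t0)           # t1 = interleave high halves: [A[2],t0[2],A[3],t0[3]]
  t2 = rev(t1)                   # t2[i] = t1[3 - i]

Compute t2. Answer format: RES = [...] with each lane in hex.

→ t0 |8a|90|f0|77|
→ t1 |90|f0|8a|77|
→ t2 |77|8a|f0|90|

RES = [ 0x77  0x8a  0xf0  0x90 ]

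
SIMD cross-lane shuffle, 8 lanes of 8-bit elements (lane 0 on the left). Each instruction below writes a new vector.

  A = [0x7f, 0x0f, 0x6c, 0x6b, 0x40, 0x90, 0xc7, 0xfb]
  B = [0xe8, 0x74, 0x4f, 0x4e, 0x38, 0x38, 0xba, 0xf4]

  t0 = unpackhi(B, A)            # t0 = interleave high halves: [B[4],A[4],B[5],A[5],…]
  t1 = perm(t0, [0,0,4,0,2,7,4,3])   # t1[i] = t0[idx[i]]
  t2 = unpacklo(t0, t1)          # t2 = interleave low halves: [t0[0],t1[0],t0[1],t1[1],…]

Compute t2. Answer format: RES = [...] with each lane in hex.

RES = [0x38, 0x38, 0x40, 0x38, 0x38, 0xba, 0x90, 0x38]

t0 = [0x38, 0x40, 0x38, 0x90, 0xba, 0xc7, 0xf4, 0xfb]
t1 = [0x38, 0x38, 0xba, 0x38, 0x38, 0xfb, 0xba, 0x90]
t2 = [0x38, 0x38, 0x40, 0x38, 0x38, 0xba, 0x90, 0x38]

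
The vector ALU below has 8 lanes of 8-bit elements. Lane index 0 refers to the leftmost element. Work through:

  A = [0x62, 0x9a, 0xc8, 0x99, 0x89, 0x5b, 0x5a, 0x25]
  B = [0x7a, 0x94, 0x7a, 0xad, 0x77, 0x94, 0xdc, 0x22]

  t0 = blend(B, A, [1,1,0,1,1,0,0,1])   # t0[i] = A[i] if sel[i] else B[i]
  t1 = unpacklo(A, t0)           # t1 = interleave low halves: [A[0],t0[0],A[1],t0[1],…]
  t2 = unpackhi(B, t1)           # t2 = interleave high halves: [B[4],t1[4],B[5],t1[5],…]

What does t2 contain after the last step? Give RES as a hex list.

→ t0 |62|9a|7a|99|89|94|dc|25|
→ t1 |62|62|9a|9a|c8|7a|99|99|
→ t2 |77|c8|94|7a|dc|99|22|99|

RES = [0x77, 0xc8, 0x94, 0x7a, 0xdc, 0x99, 0x22, 0x99]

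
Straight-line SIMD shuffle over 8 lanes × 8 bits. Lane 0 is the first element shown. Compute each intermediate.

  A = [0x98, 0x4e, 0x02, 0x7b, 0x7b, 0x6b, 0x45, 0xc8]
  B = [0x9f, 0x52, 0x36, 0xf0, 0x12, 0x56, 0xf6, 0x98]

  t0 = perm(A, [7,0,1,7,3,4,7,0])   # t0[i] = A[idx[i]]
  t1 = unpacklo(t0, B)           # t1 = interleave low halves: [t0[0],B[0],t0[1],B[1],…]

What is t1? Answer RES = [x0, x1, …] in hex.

t0 = [0xc8, 0x98, 0x4e, 0xc8, 0x7b, 0x7b, 0xc8, 0x98]
t1 = [0xc8, 0x9f, 0x98, 0x52, 0x4e, 0x36, 0xc8, 0xf0]

RES = [0xc8, 0x9f, 0x98, 0x52, 0x4e, 0x36, 0xc8, 0xf0]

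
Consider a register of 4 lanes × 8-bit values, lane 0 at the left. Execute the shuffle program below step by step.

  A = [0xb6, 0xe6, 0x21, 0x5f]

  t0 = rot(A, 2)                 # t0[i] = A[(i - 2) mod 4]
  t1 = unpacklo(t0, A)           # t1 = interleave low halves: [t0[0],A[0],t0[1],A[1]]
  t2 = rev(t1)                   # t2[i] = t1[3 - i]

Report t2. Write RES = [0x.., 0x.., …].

RES = [ 0xe6  0x5f  0xb6  0x21 ]

→ t0 |21|5f|b6|e6|
→ t1 |21|b6|5f|e6|
→ t2 |e6|5f|b6|21|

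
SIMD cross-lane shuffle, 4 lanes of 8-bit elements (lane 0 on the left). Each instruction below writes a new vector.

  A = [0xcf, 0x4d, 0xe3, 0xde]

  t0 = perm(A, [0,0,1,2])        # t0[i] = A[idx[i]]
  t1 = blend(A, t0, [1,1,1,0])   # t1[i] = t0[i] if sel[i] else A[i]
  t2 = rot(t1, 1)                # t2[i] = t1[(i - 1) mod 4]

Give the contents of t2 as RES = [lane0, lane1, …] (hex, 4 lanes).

RES = [ 0xde  0xcf  0xcf  0x4d ]

t0 = [0xcf, 0xcf, 0x4d, 0xe3]
t1 = [0xcf, 0xcf, 0x4d, 0xde]
t2 = [0xde, 0xcf, 0xcf, 0x4d]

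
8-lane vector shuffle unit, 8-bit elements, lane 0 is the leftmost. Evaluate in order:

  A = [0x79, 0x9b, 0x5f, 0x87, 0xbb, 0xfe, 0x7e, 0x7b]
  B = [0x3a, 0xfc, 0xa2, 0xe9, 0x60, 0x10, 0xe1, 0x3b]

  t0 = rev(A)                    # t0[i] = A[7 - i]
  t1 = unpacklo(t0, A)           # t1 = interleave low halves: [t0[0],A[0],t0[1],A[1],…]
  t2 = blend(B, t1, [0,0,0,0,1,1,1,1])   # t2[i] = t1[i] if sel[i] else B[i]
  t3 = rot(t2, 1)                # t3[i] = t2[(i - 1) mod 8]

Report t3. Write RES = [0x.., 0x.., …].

  t0: 7b 7e fe bb 87 5f 9b 79
  t1: 7b 79 7e 9b fe 5f bb 87
  t2: 3a fc a2 e9 fe 5f bb 87
  t3: 87 3a fc a2 e9 fe 5f bb

RES = [0x87, 0x3a, 0xfc, 0xa2, 0xe9, 0xfe, 0x5f, 0xbb]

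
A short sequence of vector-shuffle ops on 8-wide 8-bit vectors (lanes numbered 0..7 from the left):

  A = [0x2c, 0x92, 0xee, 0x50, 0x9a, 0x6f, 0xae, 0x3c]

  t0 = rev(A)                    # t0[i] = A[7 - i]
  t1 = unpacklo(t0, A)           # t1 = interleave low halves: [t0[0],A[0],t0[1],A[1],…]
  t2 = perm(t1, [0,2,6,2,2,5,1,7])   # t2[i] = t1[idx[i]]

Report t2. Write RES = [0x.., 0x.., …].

t0 = [0x3c, 0xae, 0x6f, 0x9a, 0x50, 0xee, 0x92, 0x2c]
t1 = [0x3c, 0x2c, 0xae, 0x92, 0x6f, 0xee, 0x9a, 0x50]
t2 = [0x3c, 0xae, 0x9a, 0xae, 0xae, 0xee, 0x2c, 0x50]

RES = [ 0x3c  0xae  0x9a  0xae  0xae  0xee  0x2c  0x50 ]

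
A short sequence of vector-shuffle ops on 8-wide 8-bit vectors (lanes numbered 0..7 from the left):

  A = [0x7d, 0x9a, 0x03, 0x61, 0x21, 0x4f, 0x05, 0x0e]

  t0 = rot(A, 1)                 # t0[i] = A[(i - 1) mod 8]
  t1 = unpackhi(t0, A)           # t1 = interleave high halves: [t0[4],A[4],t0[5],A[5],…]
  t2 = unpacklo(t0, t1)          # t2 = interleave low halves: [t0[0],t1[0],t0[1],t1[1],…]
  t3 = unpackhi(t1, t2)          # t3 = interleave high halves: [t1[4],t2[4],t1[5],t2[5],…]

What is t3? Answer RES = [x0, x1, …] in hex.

t0 = [0x0e, 0x7d, 0x9a, 0x03, 0x61, 0x21, 0x4f, 0x05]
t1 = [0x61, 0x21, 0x21, 0x4f, 0x4f, 0x05, 0x05, 0x0e]
t2 = [0x0e, 0x61, 0x7d, 0x21, 0x9a, 0x21, 0x03, 0x4f]
t3 = [0x4f, 0x9a, 0x05, 0x21, 0x05, 0x03, 0x0e, 0x4f]

RES = [ 0x4f  0x9a  0x05  0x21  0x05  0x03  0x0e  0x4f ]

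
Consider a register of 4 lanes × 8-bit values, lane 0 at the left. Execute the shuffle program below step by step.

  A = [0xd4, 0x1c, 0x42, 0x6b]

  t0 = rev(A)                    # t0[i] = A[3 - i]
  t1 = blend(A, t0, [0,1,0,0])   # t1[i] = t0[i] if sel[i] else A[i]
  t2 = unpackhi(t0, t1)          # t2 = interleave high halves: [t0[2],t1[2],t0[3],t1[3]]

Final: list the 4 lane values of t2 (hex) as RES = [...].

→ t0 |6b|42|1c|d4|
→ t1 |d4|42|42|6b|
→ t2 |1c|42|d4|6b|

RES = [ 0x1c  0x42  0xd4  0x6b ]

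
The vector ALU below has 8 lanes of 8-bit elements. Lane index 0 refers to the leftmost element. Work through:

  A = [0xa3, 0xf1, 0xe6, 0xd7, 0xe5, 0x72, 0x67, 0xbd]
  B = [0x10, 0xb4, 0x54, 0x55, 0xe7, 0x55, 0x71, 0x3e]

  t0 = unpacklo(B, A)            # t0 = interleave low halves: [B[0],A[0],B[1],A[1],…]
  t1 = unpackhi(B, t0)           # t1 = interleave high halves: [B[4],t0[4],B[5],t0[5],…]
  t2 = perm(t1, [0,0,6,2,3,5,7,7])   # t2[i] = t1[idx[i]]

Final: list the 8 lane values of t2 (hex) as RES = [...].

RES = [0xe7, 0xe7, 0x3e, 0x55, 0xe6, 0x55, 0xd7, 0xd7]

→ t0 |10|a3|b4|f1|54|e6|55|d7|
→ t1 |e7|54|55|e6|71|55|3e|d7|
→ t2 |e7|e7|3e|55|e6|55|d7|d7|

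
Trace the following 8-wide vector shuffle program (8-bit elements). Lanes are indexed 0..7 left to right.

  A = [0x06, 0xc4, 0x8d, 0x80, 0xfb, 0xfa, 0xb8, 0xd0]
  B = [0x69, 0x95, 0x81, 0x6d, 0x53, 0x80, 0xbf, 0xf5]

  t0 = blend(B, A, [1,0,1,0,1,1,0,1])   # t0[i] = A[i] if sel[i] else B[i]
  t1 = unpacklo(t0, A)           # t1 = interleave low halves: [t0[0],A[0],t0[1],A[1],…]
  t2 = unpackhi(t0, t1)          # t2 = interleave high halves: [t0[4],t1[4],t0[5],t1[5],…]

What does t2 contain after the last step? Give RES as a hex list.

RES = [ 0xfb  0x8d  0xfa  0x8d  0xbf  0x6d  0xd0  0x80 ]

t0 = [0x06, 0x95, 0x8d, 0x6d, 0xfb, 0xfa, 0xbf, 0xd0]
t1 = [0x06, 0x06, 0x95, 0xc4, 0x8d, 0x8d, 0x6d, 0x80]
t2 = [0xfb, 0x8d, 0xfa, 0x8d, 0xbf, 0x6d, 0xd0, 0x80]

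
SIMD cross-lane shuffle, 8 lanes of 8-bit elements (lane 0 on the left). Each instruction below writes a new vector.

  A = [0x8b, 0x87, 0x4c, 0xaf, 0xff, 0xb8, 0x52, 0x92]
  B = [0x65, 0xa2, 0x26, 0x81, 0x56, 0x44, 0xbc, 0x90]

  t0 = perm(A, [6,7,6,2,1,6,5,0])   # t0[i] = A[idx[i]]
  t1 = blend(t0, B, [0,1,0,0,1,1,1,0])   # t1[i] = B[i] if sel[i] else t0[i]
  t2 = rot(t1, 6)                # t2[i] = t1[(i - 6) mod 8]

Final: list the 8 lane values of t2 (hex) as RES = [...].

RES = [ 0x52  0x4c  0x56  0x44  0xbc  0x8b  0x52  0xa2 ]

  t0: 52 92 52 4c 87 52 b8 8b
  t1: 52 a2 52 4c 56 44 bc 8b
  t2: 52 4c 56 44 bc 8b 52 a2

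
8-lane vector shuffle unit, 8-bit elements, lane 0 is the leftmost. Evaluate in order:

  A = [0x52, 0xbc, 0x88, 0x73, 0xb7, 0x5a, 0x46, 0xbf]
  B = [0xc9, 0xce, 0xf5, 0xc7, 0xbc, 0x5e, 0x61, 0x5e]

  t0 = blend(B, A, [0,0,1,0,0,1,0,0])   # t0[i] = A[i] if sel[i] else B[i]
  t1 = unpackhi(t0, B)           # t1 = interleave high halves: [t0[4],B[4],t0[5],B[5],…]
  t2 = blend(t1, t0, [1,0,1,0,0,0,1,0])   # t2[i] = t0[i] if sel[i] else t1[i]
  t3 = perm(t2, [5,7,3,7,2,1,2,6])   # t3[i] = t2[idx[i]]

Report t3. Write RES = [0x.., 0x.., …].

→ t0 |c9|ce|88|c7|bc|5a|61|5e|
→ t1 |bc|bc|5a|5e|61|61|5e|5e|
→ t2 |c9|bc|88|5e|61|61|61|5e|
→ t3 |61|5e|5e|5e|88|bc|88|61|

RES = [0x61, 0x5e, 0x5e, 0x5e, 0x88, 0xbc, 0x88, 0x61]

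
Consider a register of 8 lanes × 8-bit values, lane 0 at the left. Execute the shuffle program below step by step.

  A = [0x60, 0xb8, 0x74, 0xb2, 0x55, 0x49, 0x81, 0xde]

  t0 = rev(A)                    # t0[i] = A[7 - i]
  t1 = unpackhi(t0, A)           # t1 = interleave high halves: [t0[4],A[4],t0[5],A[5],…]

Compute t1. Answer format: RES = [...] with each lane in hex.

t0 = [0xde, 0x81, 0x49, 0x55, 0xb2, 0x74, 0xb8, 0x60]
t1 = [0xb2, 0x55, 0x74, 0x49, 0xb8, 0x81, 0x60, 0xde]

RES = [ 0xb2  0x55  0x74  0x49  0xb8  0x81  0x60  0xde ]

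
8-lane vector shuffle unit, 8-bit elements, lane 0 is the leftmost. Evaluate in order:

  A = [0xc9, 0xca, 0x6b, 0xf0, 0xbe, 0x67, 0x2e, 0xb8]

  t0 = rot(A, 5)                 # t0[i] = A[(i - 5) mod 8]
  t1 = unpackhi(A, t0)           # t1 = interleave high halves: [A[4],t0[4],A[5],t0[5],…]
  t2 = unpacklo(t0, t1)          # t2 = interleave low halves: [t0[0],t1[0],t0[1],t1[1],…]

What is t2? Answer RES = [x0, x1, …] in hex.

  t0: f0 be 67 2e b8 c9 ca 6b
  t1: be b8 67 c9 2e ca b8 6b
  t2: f0 be be b8 67 67 2e c9

RES = [ 0xf0  0xbe  0xbe  0xb8  0x67  0x67  0x2e  0xc9 ]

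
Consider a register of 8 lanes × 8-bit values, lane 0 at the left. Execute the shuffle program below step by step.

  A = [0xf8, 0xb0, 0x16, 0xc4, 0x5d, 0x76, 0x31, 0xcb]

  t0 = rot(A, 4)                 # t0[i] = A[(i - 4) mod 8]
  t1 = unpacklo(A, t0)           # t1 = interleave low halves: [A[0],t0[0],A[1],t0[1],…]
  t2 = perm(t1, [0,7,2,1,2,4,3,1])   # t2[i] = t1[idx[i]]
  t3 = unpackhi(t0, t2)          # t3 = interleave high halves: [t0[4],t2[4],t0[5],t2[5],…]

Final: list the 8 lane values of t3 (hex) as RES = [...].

RES = [ 0xf8  0xb0  0xb0  0x16  0x16  0x76  0xc4  0x5d ]

→ t0 |5d|76|31|cb|f8|b0|16|c4|
→ t1 |f8|5d|b0|76|16|31|c4|cb|
→ t2 |f8|cb|b0|5d|b0|16|76|5d|
→ t3 |f8|b0|b0|16|16|76|c4|5d|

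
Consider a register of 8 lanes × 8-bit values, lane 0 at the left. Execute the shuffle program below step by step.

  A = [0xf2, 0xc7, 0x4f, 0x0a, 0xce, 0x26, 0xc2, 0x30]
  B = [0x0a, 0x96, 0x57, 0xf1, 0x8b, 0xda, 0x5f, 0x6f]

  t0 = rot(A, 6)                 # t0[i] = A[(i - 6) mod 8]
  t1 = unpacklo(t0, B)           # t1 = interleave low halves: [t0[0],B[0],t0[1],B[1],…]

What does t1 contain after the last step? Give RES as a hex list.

→ t0 |4f|0a|ce|26|c2|30|f2|c7|
→ t1 |4f|0a|0a|96|ce|57|26|f1|

RES = [ 0x4f  0x0a  0x0a  0x96  0xce  0x57  0x26  0xf1 ]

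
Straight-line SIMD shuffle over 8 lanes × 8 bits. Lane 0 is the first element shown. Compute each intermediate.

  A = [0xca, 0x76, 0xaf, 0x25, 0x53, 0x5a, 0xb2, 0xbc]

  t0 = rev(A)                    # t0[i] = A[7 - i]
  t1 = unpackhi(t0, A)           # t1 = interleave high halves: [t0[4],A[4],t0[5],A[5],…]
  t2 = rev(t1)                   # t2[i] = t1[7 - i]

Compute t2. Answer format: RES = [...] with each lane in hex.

  t0: bc b2 5a 53 25 af 76 ca
  t1: 25 53 af 5a 76 b2 ca bc
  t2: bc ca b2 76 5a af 53 25

RES = [ 0xbc  0xca  0xb2  0x76  0x5a  0xaf  0x53  0x25 ]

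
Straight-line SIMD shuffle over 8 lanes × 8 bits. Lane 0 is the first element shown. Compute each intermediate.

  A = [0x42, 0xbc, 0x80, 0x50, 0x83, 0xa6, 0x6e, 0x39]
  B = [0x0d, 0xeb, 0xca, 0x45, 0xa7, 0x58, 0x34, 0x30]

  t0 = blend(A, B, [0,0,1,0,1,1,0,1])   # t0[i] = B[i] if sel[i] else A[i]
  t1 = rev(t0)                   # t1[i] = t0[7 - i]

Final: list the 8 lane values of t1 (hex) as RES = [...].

RES = [0x30, 0x6e, 0x58, 0xa7, 0x50, 0xca, 0xbc, 0x42]

  t0: 42 bc ca 50 a7 58 6e 30
  t1: 30 6e 58 a7 50 ca bc 42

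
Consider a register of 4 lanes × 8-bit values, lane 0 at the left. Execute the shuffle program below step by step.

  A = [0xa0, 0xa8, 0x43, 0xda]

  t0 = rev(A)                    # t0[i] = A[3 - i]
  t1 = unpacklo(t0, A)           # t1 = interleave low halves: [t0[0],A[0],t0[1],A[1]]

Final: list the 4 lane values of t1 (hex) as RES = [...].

→ t0 |da|43|a8|a0|
→ t1 |da|a0|43|a8|

RES = [ 0xda  0xa0  0x43  0xa8 ]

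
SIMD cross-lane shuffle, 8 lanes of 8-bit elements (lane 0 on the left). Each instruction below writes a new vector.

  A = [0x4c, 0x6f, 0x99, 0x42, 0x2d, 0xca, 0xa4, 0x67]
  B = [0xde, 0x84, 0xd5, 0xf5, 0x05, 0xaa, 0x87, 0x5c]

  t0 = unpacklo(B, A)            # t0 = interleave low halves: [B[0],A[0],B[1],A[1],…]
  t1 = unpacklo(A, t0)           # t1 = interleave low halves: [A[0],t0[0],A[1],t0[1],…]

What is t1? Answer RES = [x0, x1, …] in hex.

RES = [ 0x4c  0xde  0x6f  0x4c  0x99  0x84  0x42  0x6f ]

  t0: de 4c 84 6f d5 99 f5 42
  t1: 4c de 6f 4c 99 84 42 6f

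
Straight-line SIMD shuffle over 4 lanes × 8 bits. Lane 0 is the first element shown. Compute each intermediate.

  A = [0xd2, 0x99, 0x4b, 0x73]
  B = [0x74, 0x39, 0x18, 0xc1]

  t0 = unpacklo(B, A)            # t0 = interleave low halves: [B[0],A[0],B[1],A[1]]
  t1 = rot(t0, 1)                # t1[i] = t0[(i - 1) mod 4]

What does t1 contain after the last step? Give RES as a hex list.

RES = [ 0x99  0x74  0xd2  0x39 ]

  t0: 74 d2 39 99
  t1: 99 74 d2 39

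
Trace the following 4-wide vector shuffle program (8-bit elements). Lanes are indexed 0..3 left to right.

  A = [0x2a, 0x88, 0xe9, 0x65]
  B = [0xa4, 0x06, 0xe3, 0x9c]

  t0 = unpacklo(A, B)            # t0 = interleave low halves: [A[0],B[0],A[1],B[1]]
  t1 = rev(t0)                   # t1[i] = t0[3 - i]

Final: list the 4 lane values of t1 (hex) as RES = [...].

RES = [0x06, 0x88, 0xa4, 0x2a]

  t0: 2a a4 88 06
  t1: 06 88 a4 2a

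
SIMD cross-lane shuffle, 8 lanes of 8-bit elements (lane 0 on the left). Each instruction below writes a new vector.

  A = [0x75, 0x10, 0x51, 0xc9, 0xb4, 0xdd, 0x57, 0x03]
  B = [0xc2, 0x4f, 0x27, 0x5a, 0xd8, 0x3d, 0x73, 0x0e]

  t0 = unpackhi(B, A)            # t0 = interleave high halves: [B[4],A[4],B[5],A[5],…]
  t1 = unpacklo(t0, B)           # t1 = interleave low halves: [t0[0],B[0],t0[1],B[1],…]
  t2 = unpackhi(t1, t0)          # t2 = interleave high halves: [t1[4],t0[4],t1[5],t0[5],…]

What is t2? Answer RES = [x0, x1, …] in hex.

RES = [ 0x3d  0x73  0x27  0x57  0xdd  0x0e  0x5a  0x03 ]

t0 = [0xd8, 0xb4, 0x3d, 0xdd, 0x73, 0x57, 0x0e, 0x03]
t1 = [0xd8, 0xc2, 0xb4, 0x4f, 0x3d, 0x27, 0xdd, 0x5a]
t2 = [0x3d, 0x73, 0x27, 0x57, 0xdd, 0x0e, 0x5a, 0x03]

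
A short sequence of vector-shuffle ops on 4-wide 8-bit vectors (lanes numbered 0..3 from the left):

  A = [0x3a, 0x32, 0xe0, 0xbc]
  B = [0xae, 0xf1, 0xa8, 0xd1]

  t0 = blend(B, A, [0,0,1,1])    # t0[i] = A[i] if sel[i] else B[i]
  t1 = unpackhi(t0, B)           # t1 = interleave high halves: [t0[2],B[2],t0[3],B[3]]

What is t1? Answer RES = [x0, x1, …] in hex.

RES = [0xe0, 0xa8, 0xbc, 0xd1]

t0 = [0xae, 0xf1, 0xe0, 0xbc]
t1 = [0xe0, 0xa8, 0xbc, 0xd1]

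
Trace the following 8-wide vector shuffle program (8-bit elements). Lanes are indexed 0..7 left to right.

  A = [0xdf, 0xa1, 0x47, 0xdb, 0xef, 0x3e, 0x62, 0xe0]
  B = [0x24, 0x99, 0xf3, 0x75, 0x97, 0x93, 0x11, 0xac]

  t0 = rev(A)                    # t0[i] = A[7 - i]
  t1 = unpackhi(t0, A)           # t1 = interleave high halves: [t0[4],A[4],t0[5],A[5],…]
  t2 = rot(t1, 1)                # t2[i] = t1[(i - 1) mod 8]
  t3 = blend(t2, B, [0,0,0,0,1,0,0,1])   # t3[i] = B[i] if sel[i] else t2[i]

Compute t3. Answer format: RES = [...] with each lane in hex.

→ t0 |e0|62|3e|ef|db|47|a1|df|
→ t1 |db|ef|47|3e|a1|62|df|e0|
→ t2 |e0|db|ef|47|3e|a1|62|df|
→ t3 |e0|db|ef|47|97|a1|62|ac|

RES = [ 0xe0  0xdb  0xef  0x47  0x97  0xa1  0x62  0xac ]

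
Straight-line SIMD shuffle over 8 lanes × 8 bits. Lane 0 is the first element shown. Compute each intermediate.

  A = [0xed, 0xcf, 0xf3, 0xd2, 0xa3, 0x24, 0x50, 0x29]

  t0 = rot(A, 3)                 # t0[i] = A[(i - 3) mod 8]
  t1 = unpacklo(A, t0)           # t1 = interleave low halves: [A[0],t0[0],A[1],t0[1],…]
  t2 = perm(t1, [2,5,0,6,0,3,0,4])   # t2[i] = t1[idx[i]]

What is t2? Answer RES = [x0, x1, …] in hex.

→ t0 |24|50|29|ed|cf|f3|d2|a3|
→ t1 |ed|24|cf|50|f3|29|d2|ed|
→ t2 |cf|29|ed|d2|ed|50|ed|f3|

RES = [ 0xcf  0x29  0xed  0xd2  0xed  0x50  0xed  0xf3 ]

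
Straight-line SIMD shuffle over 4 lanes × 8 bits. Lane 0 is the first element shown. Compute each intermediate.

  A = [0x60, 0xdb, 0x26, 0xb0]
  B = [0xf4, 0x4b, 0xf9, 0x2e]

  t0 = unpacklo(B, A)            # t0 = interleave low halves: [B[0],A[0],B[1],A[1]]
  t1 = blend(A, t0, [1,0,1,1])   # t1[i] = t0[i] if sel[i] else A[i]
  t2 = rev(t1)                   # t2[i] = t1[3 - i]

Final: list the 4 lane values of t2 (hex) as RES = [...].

t0 = [0xf4, 0x60, 0x4b, 0xdb]
t1 = [0xf4, 0xdb, 0x4b, 0xdb]
t2 = [0xdb, 0x4b, 0xdb, 0xf4]

RES = [ 0xdb  0x4b  0xdb  0xf4 ]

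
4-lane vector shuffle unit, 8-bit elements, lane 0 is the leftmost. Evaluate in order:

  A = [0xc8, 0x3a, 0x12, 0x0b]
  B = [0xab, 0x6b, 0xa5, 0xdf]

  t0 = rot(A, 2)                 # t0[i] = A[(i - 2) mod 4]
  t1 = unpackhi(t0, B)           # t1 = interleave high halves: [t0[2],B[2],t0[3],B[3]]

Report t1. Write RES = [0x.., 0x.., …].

RES = [0xc8, 0xa5, 0x3a, 0xdf]

t0 = [0x12, 0x0b, 0xc8, 0x3a]
t1 = [0xc8, 0xa5, 0x3a, 0xdf]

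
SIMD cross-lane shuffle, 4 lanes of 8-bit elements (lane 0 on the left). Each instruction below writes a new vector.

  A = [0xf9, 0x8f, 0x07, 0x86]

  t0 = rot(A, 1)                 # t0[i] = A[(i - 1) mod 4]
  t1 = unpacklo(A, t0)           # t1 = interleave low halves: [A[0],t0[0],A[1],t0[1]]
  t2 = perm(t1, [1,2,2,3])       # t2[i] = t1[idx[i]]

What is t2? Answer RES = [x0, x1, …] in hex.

RES = [0x86, 0x8f, 0x8f, 0xf9]

→ t0 |86|f9|8f|07|
→ t1 |f9|86|8f|f9|
→ t2 |86|8f|8f|f9|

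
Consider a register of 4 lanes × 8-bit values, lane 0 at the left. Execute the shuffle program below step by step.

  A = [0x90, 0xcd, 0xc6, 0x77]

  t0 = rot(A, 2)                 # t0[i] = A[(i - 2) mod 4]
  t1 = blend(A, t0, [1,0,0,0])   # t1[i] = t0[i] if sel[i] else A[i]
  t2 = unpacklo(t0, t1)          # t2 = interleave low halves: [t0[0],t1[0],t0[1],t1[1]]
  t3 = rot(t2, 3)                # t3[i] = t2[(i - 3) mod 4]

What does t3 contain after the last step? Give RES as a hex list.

→ t0 |c6|77|90|cd|
→ t1 |c6|cd|c6|77|
→ t2 |c6|c6|77|cd|
→ t3 |c6|77|cd|c6|

RES = [ 0xc6  0x77  0xcd  0xc6 ]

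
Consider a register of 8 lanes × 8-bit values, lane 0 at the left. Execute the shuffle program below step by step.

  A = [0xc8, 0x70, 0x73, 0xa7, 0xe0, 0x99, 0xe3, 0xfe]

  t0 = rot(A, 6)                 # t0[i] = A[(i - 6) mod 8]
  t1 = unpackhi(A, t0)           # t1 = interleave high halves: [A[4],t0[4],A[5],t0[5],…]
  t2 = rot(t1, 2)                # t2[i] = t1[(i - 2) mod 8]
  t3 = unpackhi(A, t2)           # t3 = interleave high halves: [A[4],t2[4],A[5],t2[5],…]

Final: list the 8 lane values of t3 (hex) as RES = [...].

RES = [0xe0, 0x99, 0x99, 0xfe, 0xe3, 0xe3, 0xfe, 0xc8]

  t0: 73 a7 e0 99 e3 fe c8 70
  t1: e0 e3 99 fe e3 c8 fe 70
  t2: fe 70 e0 e3 99 fe e3 c8
  t3: e0 99 99 fe e3 e3 fe c8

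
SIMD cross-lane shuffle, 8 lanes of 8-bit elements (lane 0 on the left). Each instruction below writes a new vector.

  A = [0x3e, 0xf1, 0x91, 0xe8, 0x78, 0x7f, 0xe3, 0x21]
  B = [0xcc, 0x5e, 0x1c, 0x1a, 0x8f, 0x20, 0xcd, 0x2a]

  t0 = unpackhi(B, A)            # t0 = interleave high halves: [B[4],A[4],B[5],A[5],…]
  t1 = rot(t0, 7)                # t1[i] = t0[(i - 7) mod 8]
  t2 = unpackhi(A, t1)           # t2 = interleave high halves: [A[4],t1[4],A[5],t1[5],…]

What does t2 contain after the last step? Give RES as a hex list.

  t0: 8f 78 20 7f cd e3 2a 21
  t1: 78 20 7f cd e3 2a 21 8f
  t2: 78 e3 7f 2a e3 21 21 8f

RES = [ 0x78  0xe3  0x7f  0x2a  0xe3  0x21  0x21  0x8f ]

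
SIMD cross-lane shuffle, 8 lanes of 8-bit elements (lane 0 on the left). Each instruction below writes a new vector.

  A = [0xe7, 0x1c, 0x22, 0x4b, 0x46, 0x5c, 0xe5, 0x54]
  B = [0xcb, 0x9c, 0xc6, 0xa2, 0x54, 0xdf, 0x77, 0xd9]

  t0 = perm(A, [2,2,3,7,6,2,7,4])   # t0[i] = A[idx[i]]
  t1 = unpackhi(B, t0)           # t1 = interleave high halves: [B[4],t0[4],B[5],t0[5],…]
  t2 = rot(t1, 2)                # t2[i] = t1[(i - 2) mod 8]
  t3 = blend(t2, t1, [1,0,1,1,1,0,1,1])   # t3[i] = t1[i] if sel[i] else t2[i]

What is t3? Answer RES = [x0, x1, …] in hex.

→ t0 |22|22|4b|54|e5|22|54|46|
→ t1 |54|e5|df|22|77|54|d9|46|
→ t2 |d9|46|54|e5|df|22|77|54|
→ t3 |54|46|df|22|77|22|d9|46|

RES = [0x54, 0x46, 0xdf, 0x22, 0x77, 0x22, 0xd9, 0x46]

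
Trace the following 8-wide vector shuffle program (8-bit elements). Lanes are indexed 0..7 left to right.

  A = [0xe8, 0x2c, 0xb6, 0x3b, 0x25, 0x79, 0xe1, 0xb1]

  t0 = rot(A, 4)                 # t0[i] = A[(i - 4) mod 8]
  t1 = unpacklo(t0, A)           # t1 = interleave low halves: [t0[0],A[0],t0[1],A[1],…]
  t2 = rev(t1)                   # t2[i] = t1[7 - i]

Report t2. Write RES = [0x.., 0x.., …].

  t0: 25 79 e1 b1 e8 2c b6 3b
  t1: 25 e8 79 2c e1 b6 b1 3b
  t2: 3b b1 b6 e1 2c 79 e8 25

RES = [ 0x3b  0xb1  0xb6  0xe1  0x2c  0x79  0xe8  0x25 ]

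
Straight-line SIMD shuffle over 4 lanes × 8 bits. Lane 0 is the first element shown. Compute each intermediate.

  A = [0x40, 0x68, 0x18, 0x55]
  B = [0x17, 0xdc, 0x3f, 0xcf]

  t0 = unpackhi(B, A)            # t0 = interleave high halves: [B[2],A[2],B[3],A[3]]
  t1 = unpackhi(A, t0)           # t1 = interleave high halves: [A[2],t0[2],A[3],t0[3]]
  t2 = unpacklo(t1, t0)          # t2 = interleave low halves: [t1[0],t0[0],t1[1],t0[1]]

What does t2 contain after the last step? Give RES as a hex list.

→ t0 |3f|18|cf|55|
→ t1 |18|cf|55|55|
→ t2 |18|3f|cf|18|

RES = [0x18, 0x3f, 0xcf, 0x18]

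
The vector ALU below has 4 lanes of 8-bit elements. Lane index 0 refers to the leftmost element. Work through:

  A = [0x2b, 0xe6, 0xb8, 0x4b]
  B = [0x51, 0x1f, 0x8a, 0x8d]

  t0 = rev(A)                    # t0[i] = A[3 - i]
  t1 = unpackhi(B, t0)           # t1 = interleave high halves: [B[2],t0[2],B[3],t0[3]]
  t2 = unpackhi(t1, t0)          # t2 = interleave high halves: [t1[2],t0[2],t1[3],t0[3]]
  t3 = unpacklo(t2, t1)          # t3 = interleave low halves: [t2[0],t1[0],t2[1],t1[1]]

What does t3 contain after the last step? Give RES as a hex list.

RES = [0x8d, 0x8a, 0xe6, 0xe6]

→ t0 |4b|b8|e6|2b|
→ t1 |8a|e6|8d|2b|
→ t2 |8d|e6|2b|2b|
→ t3 |8d|8a|e6|e6|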